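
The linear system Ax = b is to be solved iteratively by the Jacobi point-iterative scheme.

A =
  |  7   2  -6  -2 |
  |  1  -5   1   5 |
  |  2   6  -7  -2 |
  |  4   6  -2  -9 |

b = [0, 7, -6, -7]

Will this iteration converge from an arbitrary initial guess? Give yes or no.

Diagonal D = diag(7, -5, -7, -9); L, U strict lower/upper.
Jacobi: T = -D⁻¹(L+U), T[2,3] = -(-2)/(-7) = -0.2857; T[2,2] = 0.
  T[0,:] = [+0.0000 -0.2857 +0.8571 +0.2857]
  T[1,:] = [+0.2000 +0.0000 +0.2000 +1.0000]
  T[2,:] = [+0.2857 +0.8571 +0.0000 -0.2857]
  T[3,:] = [+0.4444 +0.6667 -0.2222 +0.0000]
|eigenvalues of T|: 1.2476, 1.0204, 0.3291, 0.3291.
spectral radius ρ = 1.2476; 1.2476 > 1, so it fails to converge.

no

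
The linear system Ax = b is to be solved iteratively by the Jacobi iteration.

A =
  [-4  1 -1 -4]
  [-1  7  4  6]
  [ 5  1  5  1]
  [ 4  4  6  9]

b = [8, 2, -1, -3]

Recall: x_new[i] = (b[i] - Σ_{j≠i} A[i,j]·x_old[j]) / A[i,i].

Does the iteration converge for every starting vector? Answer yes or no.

no

Diagonal D = diag(-4, 7, 5, 9); L, U strict lower/upper.
Jacobi T = -D⁻¹(L+U): T[0,3] = -(-4)/(-4) = -1.0000; T[0,0] = 0.
  T[0,:] = [+0.0000  +0.2500  -0.2500  -1.0000]
  T[1,:] = [+0.1429  +0.0000  -0.5714  -0.8571]
  T[2,:] = [-1.0000  -0.2000  +0.0000  -0.2000]
  T[3,:] = [-0.4444  -0.4444  -0.6667  +0.0000]
eigenvalue magnitudes: 1.3191, 0.7069, 0.7069, 0.0843.
spectral radius ρ = 1.3191; 1.3191 > 1 ⇒ diverges.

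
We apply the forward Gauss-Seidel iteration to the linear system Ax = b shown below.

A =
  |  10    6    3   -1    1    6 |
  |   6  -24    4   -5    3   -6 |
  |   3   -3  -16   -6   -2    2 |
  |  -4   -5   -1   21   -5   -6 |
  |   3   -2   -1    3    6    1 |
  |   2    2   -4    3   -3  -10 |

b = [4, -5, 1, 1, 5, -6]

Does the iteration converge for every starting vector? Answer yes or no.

yes

A = D + L + U where D = diag(10, -24, -16, 21, 6, -10).
T_GS = -(D+L)⁻¹U: row 0 first, T[0,5] = -(6)/(10) = -0.6000; later rows by forward substitution.
  T[0,:] = [+0.0000 -0.6000 -0.3000 +0.1000 -0.1000 -0.6000]
  T[1,:] = [+0.0000 -0.1500 +0.0917 -0.1833 +0.1000 -0.4000]
  T[2,:] = [+0.0000 -0.0844 -0.0734 -0.3219 -0.1625 +0.0875]
  T[3,:] = [+0.0000 -0.1540 -0.0388 -0.0399 +0.2351 +0.0804]
  T[4,:] = [+0.0000 +0.3129 +0.1877 -0.1448 -0.0613 -0.0256]
  T[5,:] = [+0.0000 -0.2563 -0.0803 +0.1435 +0.1539 -0.2032]
|eigenvalues of T|: 0.5729, 0.2938, 0.2938, 0.2091, 0.0288, 0.0000.
spectral radius ρ = 0.5729; 0.5729 < 1 ⇒ converges.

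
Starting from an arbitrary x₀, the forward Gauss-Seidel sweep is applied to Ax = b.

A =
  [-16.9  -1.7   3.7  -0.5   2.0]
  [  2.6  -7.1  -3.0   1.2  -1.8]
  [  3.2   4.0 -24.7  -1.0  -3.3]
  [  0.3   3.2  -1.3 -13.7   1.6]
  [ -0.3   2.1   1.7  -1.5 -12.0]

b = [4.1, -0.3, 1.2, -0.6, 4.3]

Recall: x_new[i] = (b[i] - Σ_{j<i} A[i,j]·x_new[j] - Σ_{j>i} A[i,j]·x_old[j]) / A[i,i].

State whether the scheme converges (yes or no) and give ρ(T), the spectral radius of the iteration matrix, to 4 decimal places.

yes, ρ = 0.1851

Let D = diag(-16.9, -7.1, -24.7, -13.7, -12); L, U the strict triangles.
GS T = -(D+L)⁻¹U: row 0 first, T[0,2] = -(3.7)/(-16.9) = +0.2189; later rows by forward substitution.
  T[0,:] = [+0.0000 -0.1006 +0.2189 -0.0296 +0.1183]
  T[1,:] = [+0.0000 -0.0368 -0.3424 +0.1582 -0.2102]
  T[2,:] = [+0.0000 -0.0190 -0.0271 -0.0187 -0.1523]
  T[3,:] = [+0.0000 -0.0090 -0.0726 +0.0381 +0.0847]
  T[4,:] = [+0.0000 -0.0055 -0.0601 +0.0210 -0.0719]
|eigenvalues of T|: 0.1851, 0.1077, 0.0159, 0.0159, 0.0000.
ρ = 0.1851; 0.1851 < 1 ⇒ converges.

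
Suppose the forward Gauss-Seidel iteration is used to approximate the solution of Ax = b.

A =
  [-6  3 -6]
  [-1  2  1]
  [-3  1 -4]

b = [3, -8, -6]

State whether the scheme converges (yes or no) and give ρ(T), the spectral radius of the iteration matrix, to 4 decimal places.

yes, ρ = 0.9478

Diagonal D = diag(-6, 2, -4); L, U strict lower/upper.
GS T = -(D+L)⁻¹U: row 0 first, T[0,1] = -(3)/(-6) = +0.5000; later rows by forward substitution.
  T[0,:] = [+0.0000 +0.5000 -1.0000]
  T[1,:] = [+0.0000 +0.2500 -1.0000]
  T[2,:] = [+0.0000 -0.3125 +0.5000]
|eigenvalues of T|: 0.9478, 0.1978, 0.0000.
spectral radius ρ = 0.9478; 0.9478 < 1: convergent.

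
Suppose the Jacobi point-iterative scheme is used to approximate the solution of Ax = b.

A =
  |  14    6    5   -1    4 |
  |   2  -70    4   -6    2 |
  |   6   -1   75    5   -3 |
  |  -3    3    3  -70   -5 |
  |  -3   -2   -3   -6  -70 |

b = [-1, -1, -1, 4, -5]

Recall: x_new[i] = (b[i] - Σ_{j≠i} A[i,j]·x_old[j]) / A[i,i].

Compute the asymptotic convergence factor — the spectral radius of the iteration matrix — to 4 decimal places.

Write A = D+L+U with D = diag(14, -70, 75, -70, -70).
T_J = -D⁻¹(L+U): T[0,1] = -(6)/(14) = -0.4286; T[0,0] = 0.
  T[0,:] = [+0.0000 -0.4286 -0.3571 +0.0714 -0.2857]
  T[1,:] = [+0.0286 +0.0000 +0.0571 -0.0857 +0.0286]
  T[2,:] = [-0.0800 +0.0133 +0.0000 -0.0667 +0.0400]
  T[3,:] = [-0.0429 +0.0429 +0.0429 +0.0000 -0.0714]
  T[4,:] = [-0.0429 -0.0286 -0.0429 -0.0857 +0.0000]
|eigenvalues of T|: 0.1864, 0.1460, 0.1460, 0.0665, 0.0665.
ρ = 0.1864; 0.1864 < 1, so it converges for any x₀.

0.1864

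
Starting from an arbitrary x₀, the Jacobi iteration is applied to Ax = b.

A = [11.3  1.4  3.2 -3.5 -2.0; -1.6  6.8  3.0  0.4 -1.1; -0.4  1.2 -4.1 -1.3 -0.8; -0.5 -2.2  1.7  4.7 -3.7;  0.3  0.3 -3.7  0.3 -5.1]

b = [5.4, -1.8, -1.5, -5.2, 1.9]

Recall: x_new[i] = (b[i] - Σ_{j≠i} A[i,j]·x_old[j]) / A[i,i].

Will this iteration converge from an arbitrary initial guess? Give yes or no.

yes

Let D = diag(11.3, 6.8, -4.1, 4.7, -5.1); L, U the strict triangles.
Jacobi: T = -D⁻¹(L+U), T[4,2] = -(-3.7)/(-5.1) = -0.7255; T[4,4] = 0.
  T[0,:] = [+0.0000, -0.1239, -0.2832, +0.3097, +0.1770]
  T[1,:] = [+0.2353, +0.0000, -0.4412, -0.0588, +0.1618]
  T[2,:] = [-0.0976, +0.2927, +0.0000, -0.3171, -0.1951]
  T[3,:] = [+0.1064, +0.4681, -0.3617, +0.0000, +0.7872]
  T[4,:] = [+0.0588, +0.0588, -0.7255, +0.0588, +0.0000]
moduli |λ_i(T)| = 0.8218, 0.5631, 0.5631, 0.3096, 0.0048.
ρ = 0.8218; 0.8218 < 1, so it converges for any x₀.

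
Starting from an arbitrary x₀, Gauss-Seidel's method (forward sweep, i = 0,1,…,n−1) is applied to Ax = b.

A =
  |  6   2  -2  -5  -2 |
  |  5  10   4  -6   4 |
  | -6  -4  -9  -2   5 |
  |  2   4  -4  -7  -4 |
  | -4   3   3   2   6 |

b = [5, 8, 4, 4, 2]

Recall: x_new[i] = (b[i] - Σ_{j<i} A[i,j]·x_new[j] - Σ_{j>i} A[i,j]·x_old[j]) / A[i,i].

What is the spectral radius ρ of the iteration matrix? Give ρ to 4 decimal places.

1.1251

Split A = D + L + U, D = diag(6, 10, -9, -7, 6).
GS T = -(D+L)⁻¹U: row 0 first, T[0,2] = -(-2)/(6) = +0.3333; later rows by forward substitution.
  T[0,:] = [+0.0000, -0.3333, +0.3333, +0.8333, +0.3333]
  T[1,:] = [+0.0000, +0.1667, -0.5667, +0.1833, -0.5667]
  T[2,:] = [+0.0000, +0.1481, +0.0296, -0.8593, +0.5852]
  T[3,:] = [+0.0000, -0.0847, -0.2455, +0.8339, -1.1344]
  T[4,:] = [+0.0000, -0.3514, +0.5726, +0.6156, +0.5911]
|roots of det(T-λI)|: 1.1251, 0.5388, 0.5388, 0.0346, 0.0000.
ρ = 1.1251; 1.1251 > 1, so it fails to converge.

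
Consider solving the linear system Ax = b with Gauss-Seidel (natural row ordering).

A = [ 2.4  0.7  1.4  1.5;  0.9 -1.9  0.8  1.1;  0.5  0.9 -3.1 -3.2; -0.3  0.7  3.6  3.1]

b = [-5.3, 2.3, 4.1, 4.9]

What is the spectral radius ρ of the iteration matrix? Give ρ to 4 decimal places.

1.1343

Let D = diag(2.4, -1.9, -3.1, 3.1); L, U the strict triangles.
GS T = -(D+L)⁻¹U: row 0 first, T[0,1] = -(0.7)/(2.4) = -0.2917; later rows by forward substitution.
  T[0,:] = [+0.0000 -0.2917 -0.5833 -0.6250]
  T[1,:] = [+0.0000 -0.1382 +0.1447 +0.2829]
  T[2,:] = [+0.0000 -0.0872 -0.0521 -1.0509]
  T[3,:] = [+0.0000 +0.1042 -0.0287 +1.0961]
|λ(T)| sorted: 1.1343, 0.1614, 0.0670, 0.0000.
ρ(T) = max|λ| = 1.1343; 1.1343 > 1 ⇒ diverges.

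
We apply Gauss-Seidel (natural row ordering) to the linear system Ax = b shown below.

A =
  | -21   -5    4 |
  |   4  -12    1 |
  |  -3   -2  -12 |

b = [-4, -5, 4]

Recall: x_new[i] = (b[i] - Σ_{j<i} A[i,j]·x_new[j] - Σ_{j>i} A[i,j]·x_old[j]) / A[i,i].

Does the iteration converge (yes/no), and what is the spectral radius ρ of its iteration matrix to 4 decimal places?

Split A = D + L + U, D = diag(-21, -12, -12).
Gauss-Seidel: T = -(D+L)⁻¹U, row 0 first, T[0,2] = -(4)/(-21) = +0.1905; later rows by forward substitution.
  T[0,:] = [+0.0000 -0.2381 +0.1905]
  T[1,:] = [+0.0000 -0.0794 +0.1468]
  T[2,:] = [+0.0000 +0.0728 -0.0721]
|eigenvalues of T|: 0.1791, 0.0277, 0.0000.
spectral radius ρ = 0.1791; 0.1791 < 1 ⇒ converges.

yes, ρ = 0.1791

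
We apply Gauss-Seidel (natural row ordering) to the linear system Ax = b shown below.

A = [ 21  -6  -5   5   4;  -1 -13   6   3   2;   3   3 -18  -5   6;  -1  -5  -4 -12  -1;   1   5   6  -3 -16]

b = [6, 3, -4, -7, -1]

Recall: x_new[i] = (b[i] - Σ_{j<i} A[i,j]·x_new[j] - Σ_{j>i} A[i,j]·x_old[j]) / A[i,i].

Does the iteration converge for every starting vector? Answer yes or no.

Write A = D+L+U with D = diag(21, -13, -18, -12, -16).
GS T = -(D+L)⁻¹U: row 0 first, T[0,2] = -(-5)/(21) = +0.2381; later rows by forward substitution.
  T[0,:] = [+0.0000 +0.2857 +0.2381 -0.2381 -0.1905]
  T[1,:] = [+0.0000 -0.0220 +0.4432 +0.2491 +0.1685]
  T[2,:] = [+0.0000 +0.0440 +0.1136 -0.2759 +0.3297]
  T[3,:] = [+0.0000 -0.0293 -0.2424 +0.0080 -0.2476]
  T[4,:] = [+0.0000 +0.0330 +0.2414 -0.0420 +0.2108]
|λ(T)| sorted: 0.5989, 0.2140, 0.0386, 0.0386, 0.0000.
spectral radius ρ = 0.5989; 0.5989 < 1, so it converges for any x₀.

yes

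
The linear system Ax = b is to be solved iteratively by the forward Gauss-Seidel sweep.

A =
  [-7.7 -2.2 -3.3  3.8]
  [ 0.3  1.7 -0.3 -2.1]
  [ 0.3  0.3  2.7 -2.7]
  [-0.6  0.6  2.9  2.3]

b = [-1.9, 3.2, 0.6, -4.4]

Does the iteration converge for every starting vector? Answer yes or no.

Diagonal D = diag(-7.7, 1.7, 2.7, 2.3); L, U strict lower/upper.
T_GS = -(D+L)⁻¹U: row 0 first, T[0,3] = -(3.8)/(-7.7) = +0.4935; later rows by forward substitution.
  T[0,:] = [+0.0000 -0.2857 -0.4286 +0.4935]
  T[1,:] = [+0.0000 +0.0504 +0.2521 +1.1482]
  T[2,:] = [+0.0000 +0.0261 +0.0196 +0.8176]
  T[3,:] = [+0.0000 -0.1207 -0.2023 -1.2017]
|eigenvalues of T|: 0.9128, 0.1200, 0.1200, 0.0000.
ρ(T) = max|λ| = 0.9128; 0.9128 < 1, so it converges for any x₀.

yes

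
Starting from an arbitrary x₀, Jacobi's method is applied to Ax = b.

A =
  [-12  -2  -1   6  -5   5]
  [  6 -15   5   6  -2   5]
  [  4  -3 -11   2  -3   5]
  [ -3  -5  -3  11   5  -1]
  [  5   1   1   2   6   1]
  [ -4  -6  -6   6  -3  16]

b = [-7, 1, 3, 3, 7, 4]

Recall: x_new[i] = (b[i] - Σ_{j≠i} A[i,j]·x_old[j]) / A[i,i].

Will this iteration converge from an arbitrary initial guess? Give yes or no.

A = D + L + U where D = diag(-12, -15, -11, 11, 6, 16).
T_J = -D⁻¹(L+U): T[5,3] = -(6)/(16) = -0.3750; T[5,5] = 0.
  T[0,:] = [+0.0000 -0.1667 -0.0833 +0.5000 -0.4167 +0.4167]
  T[1,:] = [+0.4000 +0.0000 +0.3333 +0.4000 -0.1333 +0.3333]
  T[2,:] = [+0.3636 -0.2727 +0.0000 +0.1818 -0.2727 +0.4545]
  T[3,:] = [+0.2727 +0.4545 +0.2727 +0.0000 -0.4545 +0.0909]
  T[4,:] = [-0.8333 -0.1667 -0.1667 -0.3333 +0.0000 -0.1667]
  T[5,:] = [+0.2500 +0.3750 +0.3750 -0.3750 +0.1875 +0.0000]
moduli |λ_i(T)| = 1.1409, 0.7190, 0.7190, 0.3312, 0.2146, 0.2146.
ρ(T) = max|λ| = 1.1409; 1.1409 > 1: divergent.

no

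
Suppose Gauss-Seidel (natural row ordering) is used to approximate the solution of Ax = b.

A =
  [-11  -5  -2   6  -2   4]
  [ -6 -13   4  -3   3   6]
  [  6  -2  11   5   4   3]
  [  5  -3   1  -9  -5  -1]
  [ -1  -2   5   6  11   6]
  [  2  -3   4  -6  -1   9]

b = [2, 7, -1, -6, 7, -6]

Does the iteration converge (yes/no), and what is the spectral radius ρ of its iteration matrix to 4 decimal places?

Split A = D + L + U, D = diag(-11, -13, 11, -9, 11, 9).
GS T = -(D+L)⁻¹U: row 0 first, T[0,3] = -(6)/(-11) = +0.5455; later rows by forward substitution.
  T[0,:] = [+0.0000 -0.4545 -0.1818 +0.5455 -0.1818 +0.3636]
  T[1,:] = [+0.0000 +0.2098 +0.3916 -0.4825 +0.3147 +0.2937]
  T[2,:] = [+0.0000 +0.2861 +0.1704 -0.8398 -0.2072 -0.4177]
  T[3,:] = [+0.0000 -0.2907 -0.2126 +0.3706 -0.7845 -0.0534]
  T[4,:] = [+0.0000 +0.0253 +0.0932 +0.1415 +0.5628 -0.2400]
  T[5,:] = [+0.0000 -0.1472 -0.0362 +0.3539 -0.2231 +0.1405]
|λ(T)| sorted: 1.1369, 0.3776, 0.3634, 0.3634, 0.0755, 0.0000.
ρ = 1.1369; 1.1369 > 1: divergent.

no, ρ = 1.1369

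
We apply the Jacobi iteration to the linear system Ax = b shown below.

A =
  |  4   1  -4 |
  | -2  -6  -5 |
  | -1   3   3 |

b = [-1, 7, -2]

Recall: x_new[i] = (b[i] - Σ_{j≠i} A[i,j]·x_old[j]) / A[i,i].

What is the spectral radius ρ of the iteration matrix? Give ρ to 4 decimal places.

Split A = D + L + U, D = diag(4, -6, 3).
Jacobi T = -D⁻¹(L+U): T[1,0] = -(-2)/(-6) = -0.3333; T[1,1] = 0.
  T[0,:] = [+0.0000 -0.2500 +1.0000]
  T[1,:] = [-0.3333 +0.0000 -0.8333]
  T[2,:] = [+0.3333 -1.0000 +0.0000]
|eigenvalues of T|: 1.2535, 0.8942, 0.3593.
spectral radius ρ = 1.2535; 1.2535 > 1, so it fails to converge.

1.2535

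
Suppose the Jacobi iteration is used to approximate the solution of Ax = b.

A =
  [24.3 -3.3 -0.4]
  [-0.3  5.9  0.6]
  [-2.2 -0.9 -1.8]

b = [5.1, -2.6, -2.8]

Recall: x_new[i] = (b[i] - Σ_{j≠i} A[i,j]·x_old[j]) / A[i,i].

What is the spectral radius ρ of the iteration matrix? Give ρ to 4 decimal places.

Split A = D + L + U, D = diag(24.3, 5.9, -1.8).
Jacobi T = -D⁻¹(L+U): T[0,1] = -(-3.3)/(24.3) = +0.1358; T[0,0] = 0.
  T[0,:] = [+0.0000 +0.1358 +0.0165]
  T[1,:] = [+0.0508 +0.0000 -0.1017]
  T[2,:] = [-1.2222 -0.5000 +0.0000]
moduli |λ_i(T)| = 0.3032, 0.2330, 0.2330.
spectral radius ρ = 0.3032; 0.3032 < 1 ⇒ converges.

0.3032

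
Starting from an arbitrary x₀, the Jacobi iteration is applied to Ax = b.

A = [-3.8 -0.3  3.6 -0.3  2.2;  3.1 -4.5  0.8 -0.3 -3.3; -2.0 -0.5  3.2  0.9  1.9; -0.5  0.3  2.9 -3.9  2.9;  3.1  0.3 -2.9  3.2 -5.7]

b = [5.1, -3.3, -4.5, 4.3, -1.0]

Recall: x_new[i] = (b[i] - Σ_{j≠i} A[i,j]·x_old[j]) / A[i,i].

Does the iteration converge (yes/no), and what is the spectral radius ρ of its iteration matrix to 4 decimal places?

Let D = diag(-3.8, -4.5, 3.2, -3.9, -5.7); L, U the strict triangles.
Jacobi T = -D⁻¹(L+U): T[2,0] = -(-2)/(3.2) = +0.6250; T[2,2] = 0.
  T[0,:] = [+0.0000 -0.0789 +0.9474 -0.0789 +0.5789]
  T[1,:] = [+0.6889 +0.0000 +0.1778 -0.0667 -0.7333]
  T[2,:] = [+0.6250 +0.1562 +0.0000 -0.2812 -0.5938]
  T[3,:] = [-0.1282 +0.0769 +0.7436 +0.0000 +0.7436]
  T[4,:] = [+0.5439 +0.0526 -0.5088 +0.5614 +0.0000]
|λ(T)| sorted: 1.2819, 0.8062, 0.8062, 0.3232, 0.1033.
ρ(T) = max|λ| = 1.2819; 1.2819 > 1: divergent.

no, ρ = 1.2819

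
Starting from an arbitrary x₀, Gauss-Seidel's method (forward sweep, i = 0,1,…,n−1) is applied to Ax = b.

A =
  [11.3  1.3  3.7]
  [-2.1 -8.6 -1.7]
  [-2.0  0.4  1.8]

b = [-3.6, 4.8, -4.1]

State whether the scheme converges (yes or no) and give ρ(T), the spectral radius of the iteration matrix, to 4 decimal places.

yes, ρ = 0.3766

Diagonal D = diag(11.3, -8.6, 1.8); L, U strict lower/upper.
Gauss-Seidel: T = -(D+L)⁻¹U, row 0 first, T[0,1] = -(1.3)/(11.3) = -0.1150; later rows by forward substitution.
  T[0,:] = [+0.0000, -0.1150, -0.3274]
  T[1,:] = [+0.0000, +0.0281, -0.1177]
  T[2,:] = [+0.0000, -0.1341, -0.3377]
|eigenvalues of T|: 0.3766, 0.0671, 0.0000.
ρ(T) = max|λ| = 0.3766; 0.3766 < 1: convergent.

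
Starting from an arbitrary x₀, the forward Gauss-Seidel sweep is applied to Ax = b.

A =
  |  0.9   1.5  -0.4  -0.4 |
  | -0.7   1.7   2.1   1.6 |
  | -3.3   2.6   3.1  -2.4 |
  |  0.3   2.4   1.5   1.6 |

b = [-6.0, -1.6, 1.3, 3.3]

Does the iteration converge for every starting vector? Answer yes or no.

no

Split A = D + L + U, D = diag(0.9, 1.7, 3.1, 1.6).
Gauss-Seidel: T = -(D+L)⁻¹U, row 0 first, T[0,2] = -(-0.4)/(0.9) = +0.4444; later rows by forward substitution.
  T[0,:] = [+0.0000  -1.6667  +0.4444  +0.4444]
  T[1,:] = [+0.0000  -0.6863  -1.0523  -0.7582]
  T[2,:] = [+0.0000  -1.1986  +1.3557  +1.8832]
  T[3,:] = [+0.0000  +2.4656  +0.2241  -0.7116]
|roots of det(T-λI)|: 1.2310, 0.9270, 0.2619, 0.0000.
spectral radius ρ = 1.2310; 1.2310 > 1: divergent.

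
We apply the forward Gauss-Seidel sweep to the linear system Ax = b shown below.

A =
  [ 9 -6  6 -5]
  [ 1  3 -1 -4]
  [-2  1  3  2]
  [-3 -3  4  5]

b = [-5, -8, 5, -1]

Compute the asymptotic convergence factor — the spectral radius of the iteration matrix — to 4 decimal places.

1.3953

Let D = diag(9, 3, 3, 5); L, U the strict triangles.
Gauss-Seidel: T = -(D+L)⁻¹U, row 0 first, T[0,2] = -(6)/(9) = -0.6667; later rows by forward substitution.
  T[0,:] = [+0.0000, +0.6667, -0.6667, +0.5556]
  T[1,:] = [+0.0000, -0.2222, +0.5556, +1.1481]
  T[2,:] = [+0.0000, +0.5185, -0.6296, -0.6790]
  T[3,:] = [+0.0000, -0.1481, +0.4370, +1.5654]
|roots of det(T-λI)|: 1.3953, 0.7650, 0.0833, 0.0000.
spectral radius ρ = 1.3953; 1.3953 > 1 ⇒ diverges.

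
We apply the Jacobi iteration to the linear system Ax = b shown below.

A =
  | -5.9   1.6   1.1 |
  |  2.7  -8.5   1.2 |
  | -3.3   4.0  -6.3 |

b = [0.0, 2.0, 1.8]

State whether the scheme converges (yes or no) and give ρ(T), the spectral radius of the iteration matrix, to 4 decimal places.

yes, ρ = 0.3568

Let D = diag(-5.9, -8.5, -6.3); L, U the strict triangles.
Jacobi T = -D⁻¹(L+U): T[1,2] = -(1.2)/(-8.5) = +0.1412; T[1,1] = 0.
  T[0,:] = [+0.0000  +0.2712  +0.1864]
  T[1,:] = [+0.3176  +0.0000  +0.1412]
  T[2,:] = [-0.5238  +0.6349  +0.0000]
|eigenvalues of T|: 0.3568, 0.2218, 0.2218.
ρ = 0.3568; 0.3568 < 1, so it converges for any x₀.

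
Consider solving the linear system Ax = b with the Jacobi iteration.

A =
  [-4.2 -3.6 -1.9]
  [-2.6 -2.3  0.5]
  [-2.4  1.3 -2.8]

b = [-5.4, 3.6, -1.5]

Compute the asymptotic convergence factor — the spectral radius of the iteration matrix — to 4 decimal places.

A = D + L + U where D = diag(-4.2, -2.3, -2.8).
Jacobi: T = -D⁻¹(L+U), T[0,2] = -(-1.9)/(-4.2) = -0.4524; T[0,0] = 0.
  T[0,:] = [+0.0000  -0.8571  -0.4524]
  T[1,:] = [-1.1304  +0.0000  +0.2174]
  T[2,:] = [-0.8571  +0.4643  +0.0000]
|roots of det(T-λI)|: 1.3256, 1.0366, 0.2890.
spectral radius ρ = 1.3256; 1.3256 > 1 ⇒ diverges.

1.3256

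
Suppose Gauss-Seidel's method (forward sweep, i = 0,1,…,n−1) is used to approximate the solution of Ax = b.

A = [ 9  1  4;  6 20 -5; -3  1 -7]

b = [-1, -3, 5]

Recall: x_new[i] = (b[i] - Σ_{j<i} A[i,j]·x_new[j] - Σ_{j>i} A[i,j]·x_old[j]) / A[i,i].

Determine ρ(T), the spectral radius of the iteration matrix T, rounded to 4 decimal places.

Let D = diag(9, 20, -7); L, U the strict triangles.
GS T = -(D+L)⁻¹U: row 0 first, T[0,2] = -(4)/(9) = -0.4444; later rows by forward substitution.
  T[0,:] = [+0.0000  -0.1111  -0.4444]
  T[1,:] = [+0.0000  +0.0333  +0.3833]
  T[2,:] = [+0.0000  +0.0524  +0.2452]
moduli |λ_i(T)| = 0.3162, 0.0376, 0.0000.
ρ(T) = max|λ| = 0.3162; 0.3162 < 1 ⇒ converges.

0.3162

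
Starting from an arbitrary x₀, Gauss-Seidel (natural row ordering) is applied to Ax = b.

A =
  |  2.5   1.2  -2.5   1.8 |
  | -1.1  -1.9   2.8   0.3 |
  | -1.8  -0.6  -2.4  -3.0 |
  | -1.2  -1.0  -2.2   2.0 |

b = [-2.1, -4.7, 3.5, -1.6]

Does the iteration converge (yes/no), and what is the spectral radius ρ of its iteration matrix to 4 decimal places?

Write A = D+L+U with D = diag(2.5, -1.9, -2.4, 2).
Gauss-Seidel: T = -(D+L)⁻¹U, row 0 first, T[0,1] = -(1.2)/(2.5) = -0.4800; later rows by forward substitution.
  T[0,:] = [+0.0000, -0.4800, +1.0000, -0.7200]
  T[1,:] = [+0.0000, +0.2779, +0.8947, +0.5747]
  T[2,:] = [+0.0000, +0.2905, -0.9737, -0.8537]
  T[3,:] = [+0.0000, +0.1705, -0.0237, -1.0837]
|λ(T)| sorted: 1.4575, 0.7854, 0.4634, 0.0000.
ρ = 1.4575; 1.4575 > 1: divergent.

no, ρ = 1.4575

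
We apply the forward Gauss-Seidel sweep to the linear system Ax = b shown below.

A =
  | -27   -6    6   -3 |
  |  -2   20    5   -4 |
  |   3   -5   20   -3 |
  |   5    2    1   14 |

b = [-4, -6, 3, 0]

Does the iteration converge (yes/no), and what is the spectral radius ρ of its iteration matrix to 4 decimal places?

yes, ρ = 0.1882

Let D = diag(-27, 20, 20, 14); L, U the strict triangles.
Gauss-Seidel: T = -(D+L)⁻¹U, row 0 first, T[0,2] = -(6)/(-27) = +0.2222; later rows by forward substitution.
  T[0,:] = [+0.0000, -0.2222, +0.2222, -0.1111]
  T[1,:] = [+0.0000, -0.0222, -0.2278, +0.1889]
  T[2,:] = [+0.0000, +0.0278, -0.0903, +0.2139]
  T[3,:] = [+0.0000, +0.0806, -0.0404, -0.0026]
moduli |λ_i(T)| = 0.1882, 0.1257, 0.1257, 0.0000.
ρ(T) = max|λ| = 0.1882; 0.1882 < 1 ⇒ converges.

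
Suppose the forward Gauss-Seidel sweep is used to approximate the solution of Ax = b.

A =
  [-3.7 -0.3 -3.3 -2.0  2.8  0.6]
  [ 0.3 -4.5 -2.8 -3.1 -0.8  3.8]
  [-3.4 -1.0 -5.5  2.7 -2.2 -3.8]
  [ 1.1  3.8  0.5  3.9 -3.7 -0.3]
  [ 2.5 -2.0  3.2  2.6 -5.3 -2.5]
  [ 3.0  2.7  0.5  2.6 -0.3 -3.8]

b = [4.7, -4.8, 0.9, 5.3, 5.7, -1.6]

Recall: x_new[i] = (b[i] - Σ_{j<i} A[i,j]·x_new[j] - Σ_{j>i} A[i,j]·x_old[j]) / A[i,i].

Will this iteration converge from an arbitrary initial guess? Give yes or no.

no

Split A = D + L + U, D = diag(-3.7, -4.5, -5.5, 3.9, -5.3, -3.8).
GS T = -(D+L)⁻¹U: row 0 first, T[0,2] = -(-3.3)/(-3.7) = -0.8919; later rows by forward substitution.
  T[0,:] = [+0.0000  -0.0811  -0.8919  -0.5405  +0.7568  +0.1622]
  T[1,:] = [+0.0000  -0.0054  -0.6817  -0.7249  -0.1273  +0.8553]
  T[2,:] = [+0.0000  +0.0511  +0.6753  +0.9569  -0.8447  -0.9467]
  T[3,:] = [+0.0000  +0.0216  +0.8292  +0.7361  +0.9676  -0.6808]
  T[4,:] = [+0.0000  +0.0052  +0.6510  +0.9574  +0.3697  -1.6235]
  T[5,:] = [+0.0000  -0.0468  -0.5837  -0.3878  +1.0287  +0.2735]
eigenvalue magnitudes: 1.4034, 0.8732, 0.8732, 0.4012, 0.0204, 0.0000.
ρ(T) = max|λ| = 1.4034; 1.4034 > 1 ⇒ diverges.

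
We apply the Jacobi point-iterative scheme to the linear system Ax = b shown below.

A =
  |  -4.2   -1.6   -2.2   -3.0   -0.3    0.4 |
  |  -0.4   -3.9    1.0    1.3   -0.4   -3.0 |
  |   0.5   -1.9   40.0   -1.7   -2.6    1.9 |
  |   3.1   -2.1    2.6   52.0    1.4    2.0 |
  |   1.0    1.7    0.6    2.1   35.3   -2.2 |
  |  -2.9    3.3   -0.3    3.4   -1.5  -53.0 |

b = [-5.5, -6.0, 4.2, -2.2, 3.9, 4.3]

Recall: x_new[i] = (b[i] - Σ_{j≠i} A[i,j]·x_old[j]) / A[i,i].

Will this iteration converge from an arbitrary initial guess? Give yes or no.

A = D + L + U where D = diag(-4.2, -3.9, 40, 52, 35.3, -53).
T_J = -D⁻¹(L+U): T[0,2] = -(-2.2)/(-4.2) = -0.5238; T[0,0] = 0.
  T[0,:] = [+0.0000  -0.3810  -0.5238  -0.7143  -0.0714  +0.0952]
  T[1,:] = [-0.1026  +0.0000  +0.2564  +0.3333  -0.1026  -0.7692]
  T[2,:] = [-0.0125  +0.0475  +0.0000  +0.0425  +0.0650  -0.0475]
  T[3,:] = [-0.0596  +0.0404  -0.0500  +0.0000  -0.0269  -0.0385]
  T[4,:] = [-0.0283  -0.0482  -0.0170  -0.0595  +0.0000  +0.0623]
  T[5,:] = [-0.0547  +0.0623  -0.0057  +0.0642  -0.0283  +0.0000]
eigenvalue magnitudes: 0.2674, 0.2242, 0.2242, 0.1524, 0.0886, 0.0178.
ρ(T) = max|λ| = 0.2674; 0.2674 < 1: convergent.

yes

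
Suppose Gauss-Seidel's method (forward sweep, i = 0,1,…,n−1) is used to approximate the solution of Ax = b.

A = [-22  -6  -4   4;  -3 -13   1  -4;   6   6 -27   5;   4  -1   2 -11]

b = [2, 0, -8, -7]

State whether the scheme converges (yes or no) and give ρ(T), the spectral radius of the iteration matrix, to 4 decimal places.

yes, ρ = 0.2222

Split A = D + L + U, D = diag(-22, -13, -27, -11).
Gauss-Seidel: T = -(D+L)⁻¹U, row 0 first, T[0,1] = -(-6)/(-22) = -0.2727; later rows by forward substitution.
  T[0,:] = [+0.0000  -0.2727  -0.1818  +0.1818]
  T[1,:] = [+0.0000  +0.0629  +0.1189  -0.3497]
  T[2,:] = [+0.0000  -0.0466  -0.0140  +0.1479]
  T[3,:] = [+0.0000  -0.1134  -0.0795  +0.1248]
eigenvalue magnitudes: 0.2222, 0.1076, 0.0591, 0.0000.
ρ(T) = max|λ| = 0.2222; 0.2222 < 1, so it converges for any x₀.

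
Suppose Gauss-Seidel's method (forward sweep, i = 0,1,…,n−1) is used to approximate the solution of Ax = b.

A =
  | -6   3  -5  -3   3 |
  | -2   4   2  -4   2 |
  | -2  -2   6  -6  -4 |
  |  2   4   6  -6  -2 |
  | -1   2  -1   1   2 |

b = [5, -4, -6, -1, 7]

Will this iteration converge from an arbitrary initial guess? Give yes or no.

A = D + L + U where D = diag(-6, 4, 6, -6, 2).
Gauss-Seidel: T = -(D+L)⁻¹U, row 0 first, T[0,1] = -(3)/(-6) = +0.5000; later rows by forward substitution.
  T[0,:] = [+0.0000  +0.5000  -0.8333  -0.5000  +0.5000]
  T[1,:] = [+0.0000  +0.2500  -0.9167  +0.7500  -0.2500]
  T[2,:] = [+0.0000  +0.2500  -0.5833  +1.0833  +0.7500]
  T[3,:] = [+0.0000  +0.5833  -1.4722  +1.4167  +0.4167]
  T[4,:] = [+0.0000  -0.1667  +0.9444  -1.1667  +0.6667]
eigenvalue magnitudes: 1.3713, 0.8516, 0.8516, 0.0419, 0.0000.
ρ = 1.3713; 1.3713 > 1 ⇒ diverges.

no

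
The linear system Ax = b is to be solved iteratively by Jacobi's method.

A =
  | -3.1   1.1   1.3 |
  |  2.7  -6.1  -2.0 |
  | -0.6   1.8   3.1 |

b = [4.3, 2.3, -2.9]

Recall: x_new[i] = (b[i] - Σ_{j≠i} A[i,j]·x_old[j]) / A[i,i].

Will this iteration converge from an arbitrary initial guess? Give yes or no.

Split A = D + L + U, D = diag(-3.1, -6.1, 3.1).
T_J = -D⁻¹(L+U): T[1,2] = -(-2)/(-6.1) = -0.3279; T[1,1] = 0.
  T[0,:] = [+0.0000  +0.3548  +0.4194]
  T[1,:] = [+0.4426  +0.0000  -0.3279]
  T[2,:] = [+0.1935  -0.5806  +0.0000]
|roots of det(T-λI)|: 0.7728, 0.4106, 0.4106.
ρ = 0.7728; 0.7728 < 1, so it converges for any x₀.

yes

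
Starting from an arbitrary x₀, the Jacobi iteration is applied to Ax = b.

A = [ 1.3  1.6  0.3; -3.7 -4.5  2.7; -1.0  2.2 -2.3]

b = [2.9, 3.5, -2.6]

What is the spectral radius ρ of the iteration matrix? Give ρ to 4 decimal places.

1.4277

Let D = diag(1.3, -4.5, -2.3); L, U the strict triangles.
Jacobi T = -D⁻¹(L+U): T[0,1] = -(1.6)/(1.3) = -1.2308; T[0,0] = 0.
  T[0,:] = [+0.0000 -1.2308 -0.2308]
  T[1,:] = [-0.8222 +0.0000 +0.6000]
  T[2,:] = [-0.4348 +0.9565 +0.0000]
|λ(T)| sorted: 1.4277, 1.1107, 0.3169.
spectral radius ρ = 1.4277; 1.4277 > 1 ⇒ diverges.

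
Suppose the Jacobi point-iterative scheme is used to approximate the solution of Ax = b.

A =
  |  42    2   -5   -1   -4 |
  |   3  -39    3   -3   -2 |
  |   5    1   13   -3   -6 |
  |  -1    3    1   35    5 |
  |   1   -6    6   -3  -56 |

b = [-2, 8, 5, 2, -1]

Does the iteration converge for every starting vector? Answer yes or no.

Diagonal D = diag(42, -39, 13, 35, -56); L, U strict lower/upper.
Jacobi: T = -D⁻¹(L+U), T[1,2] = -(3)/(-39) = +0.0769; T[1,1] = 0.
  T[0,:] = [+0.0000 -0.0476 +0.1190 +0.0238 +0.0952]
  T[1,:] = [+0.0769 +0.0000 +0.0769 -0.0769 -0.0513]
  T[2,:] = [-0.3846 -0.0769 +0.0000 +0.2308 +0.4615]
  T[3,:] = [+0.0286 -0.0857 -0.0286 +0.0000 -0.1429]
  T[4,:] = [+0.0179 -0.1071 +0.1071 -0.0536 +0.0000]
moduli |λ_i(T)| = 0.2588, 0.2066, 0.2066, 0.0564, 0.0175.
ρ(T) = max|λ| = 0.2588; 0.2588 < 1 ⇒ converges.

yes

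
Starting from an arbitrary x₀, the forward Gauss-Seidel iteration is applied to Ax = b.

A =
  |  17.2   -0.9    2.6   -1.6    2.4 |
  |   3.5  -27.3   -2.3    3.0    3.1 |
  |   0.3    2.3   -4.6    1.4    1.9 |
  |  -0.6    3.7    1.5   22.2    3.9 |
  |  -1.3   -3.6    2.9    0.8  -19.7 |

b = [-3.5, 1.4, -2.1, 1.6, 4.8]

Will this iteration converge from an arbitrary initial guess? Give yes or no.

Write A = D+L+U with D = diag(17.2, -27.3, -4.6, 22.2, -19.7).
Gauss-Seidel: T = -(D+L)⁻¹U, row 0 first, T[0,2] = -(2.6)/(17.2) = -0.1512; later rows by forward substitution.
  T[0,:] = [+0.0000  +0.0523  -0.1512  +0.0930  -0.1395]
  T[1,:] = [+0.0000  +0.0067  -0.1036  +0.1218  +0.0957]
  T[2,:] = [+0.0000  +0.0068  -0.0617  +0.3713  +0.4518]
  T[3,:] = [+0.0000  -0.0002  +0.0174  -0.0429  -0.2259]
  T[4,:] = [+0.0000  -0.0037  +0.0205  +0.0245  +0.0491]
moduli |λ_i(T)| = 0.1684, 0.0972, 0.0972, 0.0098, 0.0000.
spectral radius ρ = 0.1684; 0.1684 < 1 ⇒ converges.

yes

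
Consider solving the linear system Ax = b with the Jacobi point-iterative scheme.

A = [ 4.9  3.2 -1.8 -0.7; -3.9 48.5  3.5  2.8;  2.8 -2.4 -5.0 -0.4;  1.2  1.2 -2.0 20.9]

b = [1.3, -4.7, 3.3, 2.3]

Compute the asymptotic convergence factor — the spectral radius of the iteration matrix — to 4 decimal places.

0.4726

Write A = D+L+U with D = diag(4.9, 48.5, -5, 20.9).
Jacobi T = -D⁻¹(L+U): T[0,3] = -(-0.7)/(4.9) = +0.1429; T[0,0] = 0.
  T[0,:] = [+0.0000 -0.6531 +0.3673 +0.1429]
  T[1,:] = [+0.0804 +0.0000 -0.0722 -0.0577]
  T[2,:] = [+0.5600 -0.4800 +0.0000 -0.0800]
  T[3,:] = [-0.0574 -0.0574 +0.0957 +0.0000]
moduli |λ_i(T)| = 0.4726, 0.3484, 0.0694, 0.0694.
spectral radius ρ = 0.4726; 0.4726 < 1 ⇒ converges.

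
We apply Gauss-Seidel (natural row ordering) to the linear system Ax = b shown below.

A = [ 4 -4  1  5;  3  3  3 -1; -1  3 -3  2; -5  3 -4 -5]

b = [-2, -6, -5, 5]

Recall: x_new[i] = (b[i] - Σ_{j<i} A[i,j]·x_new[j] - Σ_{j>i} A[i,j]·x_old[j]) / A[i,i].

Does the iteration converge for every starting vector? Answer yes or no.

no

Let D = diag(4, 3, -3, -5); L, U the strict triangles.
Gauss-Seidel: T = -(D+L)⁻¹U, row 0 first, T[0,1] = -(-4)/(4) = +1.0000; later rows by forward substitution.
  T[0,:] = [+0.0000  +1.0000  -0.2500  -1.2500]
  T[1,:] = [+0.0000  -1.0000  -0.7500  +1.5833]
  T[2,:] = [+0.0000  -1.3333  -0.6667  +2.6667]
  T[3,:] = [+0.0000  -0.5333  +0.3333  +0.0667]
|eigenvalues of T|: 1.6516, 0.6617, 0.6100, 0.0000.
ρ(T) = max|λ| = 1.6516; 1.6516 > 1 ⇒ diverges.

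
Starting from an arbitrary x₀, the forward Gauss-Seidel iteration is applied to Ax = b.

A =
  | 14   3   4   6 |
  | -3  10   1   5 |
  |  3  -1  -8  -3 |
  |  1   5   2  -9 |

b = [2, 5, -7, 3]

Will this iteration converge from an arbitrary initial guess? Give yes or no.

Diagonal D = diag(14, 10, -8, -9); L, U strict lower/upper.
GS T = -(D+L)⁻¹U: row 0 first, T[0,2] = -(4)/(14) = -0.2857; later rows by forward substitution.
  T[0,:] = [+0.0000 -0.2143 -0.2857 -0.4286]
  T[1,:] = [+0.0000 -0.0643 -0.1857 -0.6286]
  T[2,:] = [+0.0000 -0.0723 -0.0839 -0.4571]
  T[3,:] = [+0.0000 -0.0756 -0.1536 -0.4984]
eigenvalue magnitudes: 0.7204, 0.0478, 0.0259, 0.0000.
ρ = 0.7204; 0.7204 < 1 ⇒ converges.

yes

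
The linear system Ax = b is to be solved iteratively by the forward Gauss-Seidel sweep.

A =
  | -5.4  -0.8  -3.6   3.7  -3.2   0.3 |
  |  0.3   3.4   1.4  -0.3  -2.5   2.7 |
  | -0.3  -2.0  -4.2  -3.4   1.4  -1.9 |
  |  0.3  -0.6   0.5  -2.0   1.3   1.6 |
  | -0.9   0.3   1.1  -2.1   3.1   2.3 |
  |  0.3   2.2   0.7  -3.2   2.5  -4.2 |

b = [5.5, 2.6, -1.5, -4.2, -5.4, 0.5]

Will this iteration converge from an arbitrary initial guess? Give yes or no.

no

Diagonal D = diag(-5.4, 3.4, -4.2, -2, 3.1, -4.2); L, U strict lower/upper.
Gauss-Seidel: T = -(D+L)⁻¹U, row 0 first, T[0,4] = -(-3.2)/(-5.4) = -0.5926; later rows by forward substitution.
  T[0,:] = [+0.0000  -0.1481  -0.6667  +0.6852  -0.5926  +0.0556]
  T[1,:] = [+0.0000  +0.0131  -0.3529  +0.0278  +0.7876  -0.7990]
  T[2,:] = [+0.0000  +0.0044  +0.2157  -0.8717  +0.0006  -0.0759]
  T[3,:] = [+0.0000  -0.0251  +0.0598  -0.1235  +0.3250  +1.0291]
  T[4,:] = [+0.0000  -0.0628  -0.1954  +0.4219  -0.0283  +0.0756]
  T[5,:] = [+0.0000  -0.0213  -0.3584  +0.2634  +0.1058  -1.1663]
|eigenvalues of T|: 1.2140, 0.6644, 0.4748, 0.0667, 0.0667, 0.0000.
ρ(T) = max|λ| = 1.2140; 1.2140 > 1, so it fails to converge.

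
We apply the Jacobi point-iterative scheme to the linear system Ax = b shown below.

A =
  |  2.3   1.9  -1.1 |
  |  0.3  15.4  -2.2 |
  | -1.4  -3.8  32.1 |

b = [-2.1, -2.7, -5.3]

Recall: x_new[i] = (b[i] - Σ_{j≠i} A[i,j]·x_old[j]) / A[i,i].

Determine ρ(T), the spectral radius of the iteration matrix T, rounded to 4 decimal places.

Write A = D+L+U with D = diag(2.3, 15.4, 32.1).
T_J = -D⁻¹(L+U): T[2,0] = -(-1.4)/(32.1) = +0.0436; T[2,2] = 0.
  T[0,:] = [+0.0000 -0.8261 +0.4783]
  T[1,:] = [-0.0195 +0.0000 +0.1429]
  T[2,:] = [+0.0436 +0.1184 +0.0000]
|eigenvalues of T|: 0.2765, 0.1503, 0.1503.
ρ = 0.2765; 0.2765 < 1 ⇒ converges.

0.2765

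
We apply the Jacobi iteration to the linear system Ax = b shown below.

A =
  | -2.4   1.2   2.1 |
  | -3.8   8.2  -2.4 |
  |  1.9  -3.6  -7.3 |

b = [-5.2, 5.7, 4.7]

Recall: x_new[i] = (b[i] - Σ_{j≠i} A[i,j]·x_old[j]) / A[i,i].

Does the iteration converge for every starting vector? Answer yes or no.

Diagonal D = diag(-2.4, 8.2, -7.3); L, U strict lower/upper.
T_J = -D⁻¹(L+U): T[2,0] = -(1.9)/(-7.3) = +0.2603; T[2,2] = 0.
  T[0,:] = [+0.0000 +0.5000 +0.8750]
  T[1,:] = [+0.4634 +0.0000 +0.2927]
  T[2,:] = [+0.2603 -0.4932 +0.0000]
|eigenvalues of T|: 0.7322, 0.4702, 0.4702.
ρ = 0.7322; 0.7322 < 1 ⇒ converges.

yes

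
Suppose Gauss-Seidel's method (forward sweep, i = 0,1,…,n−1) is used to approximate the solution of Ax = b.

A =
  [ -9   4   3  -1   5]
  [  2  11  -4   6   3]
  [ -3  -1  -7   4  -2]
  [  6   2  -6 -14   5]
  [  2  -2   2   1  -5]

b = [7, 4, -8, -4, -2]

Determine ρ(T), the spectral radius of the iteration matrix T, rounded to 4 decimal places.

0.8364

Diagonal D = diag(-9, 11, -7, -14, -5); L, U strict lower/upper.
T_GS = -(D+L)⁻¹U: row 0 first, T[0,4] = -(5)/(-9) = +0.5556; later rows by forward substitution.
  T[0,:] = [+0.0000 +0.4444 +0.3333 -0.1111 +0.5556]
  T[1,:] = [+0.0000 -0.0808 +0.3030 -0.5253 -0.3737]
  T[2,:] = [+0.0000 -0.1789 -0.1861 +0.6941 -0.4704]
  T[3,:] = [+0.0000 +0.2556 +0.2659 -0.4201 +0.7435]
  T[4,:] = [+0.0000 +0.1897 -0.0092 +0.3593 +0.3322]
|eigenvalues of T|: 0.8364, 0.3068, 0.2268, 0.2268, 0.0000.
spectral radius ρ = 0.8364; 0.8364 < 1 ⇒ converges.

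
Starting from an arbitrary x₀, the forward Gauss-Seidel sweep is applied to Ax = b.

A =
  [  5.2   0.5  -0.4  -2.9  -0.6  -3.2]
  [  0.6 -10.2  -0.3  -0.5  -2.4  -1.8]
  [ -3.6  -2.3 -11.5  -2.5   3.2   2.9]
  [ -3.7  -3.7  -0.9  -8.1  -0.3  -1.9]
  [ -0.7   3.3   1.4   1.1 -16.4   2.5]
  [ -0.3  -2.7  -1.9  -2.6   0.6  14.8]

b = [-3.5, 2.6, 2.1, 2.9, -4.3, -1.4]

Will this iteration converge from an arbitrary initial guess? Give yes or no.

Let D = diag(5.2, -10.2, -11.5, -8.1, -16.4, 14.8); L, U the strict triangles.
Gauss-Seidel: T = -(D+L)⁻¹U, row 0 first, T[0,5] = -(-3.2)/(5.2) = +0.6154; later rows by forward substitution.
  T[0,:] = [+0.0000, -0.0962, +0.0769, +0.5577, +0.1154, +0.6154]
  T[1,:] = [+0.0000, -0.0057, -0.0249, -0.0162, -0.2285, -0.1403]
  T[2,:] = [+0.0000, +0.0312, -0.0191, -0.3887, +0.2878, +0.0876]
  T[3,:] = [+0.0000, +0.0430, -0.0216, -0.2041, -0.0173, -0.4613]
  T[4,:] = [+0.0000, +0.0085, -0.0114, -0.0739, -0.0275, +0.0745]
  T[5,:] = [+0.0000, +0.0082, -0.0088, -0.0744, -0.0043, -0.0859]
|eigenvalues of T|: 0.3511, 0.0555, 0.0555, 0.0454, 0.0014, 0.0000.
ρ(T) = max|λ| = 0.3511; 0.3511 < 1 ⇒ converges.

yes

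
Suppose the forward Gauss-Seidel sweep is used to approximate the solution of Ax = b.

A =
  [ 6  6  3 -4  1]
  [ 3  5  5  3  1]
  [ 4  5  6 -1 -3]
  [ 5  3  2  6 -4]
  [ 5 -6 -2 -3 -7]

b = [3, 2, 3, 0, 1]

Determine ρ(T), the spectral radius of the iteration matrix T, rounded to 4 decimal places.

1.5150

A = D + L + U where D = diag(6, 5, 6, 6, -7).
T_GS = -(D+L)⁻¹U: row 0 first, T[0,3] = -(-4)/(6) = +0.6667; later rows by forward substitution.
  T[0,:] = [+0.0000, -1.0000, -0.5000, +0.6667, -0.1667]
  T[1,:] = [+0.0000, +0.6000, -0.7000, -1.0000, -0.1000]
  T[2,:] = [+0.0000, +0.1667, +0.9167, +0.5556, +0.6944]
  T[3,:] = [+0.0000, +0.4778, +0.4611, -0.2407, +0.6241]
  T[4,:] = [+0.0000, -1.4810, -0.2167, +1.2778, -0.4992]
|eigenvalues of T|: 1.5150, 0.5292, 0.3146, 0.3146, 0.0000.
ρ(T) = max|λ| = 1.5150; 1.5150 > 1, so it fails to converge.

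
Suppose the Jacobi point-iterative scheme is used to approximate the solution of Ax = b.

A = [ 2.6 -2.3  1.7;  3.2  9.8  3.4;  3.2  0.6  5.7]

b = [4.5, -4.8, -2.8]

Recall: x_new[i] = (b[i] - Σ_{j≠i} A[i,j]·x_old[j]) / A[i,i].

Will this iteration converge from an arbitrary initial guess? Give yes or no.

yes

Diagonal D = diag(2.6, 9.8, 5.7); L, U strict lower/upper.
Jacobi: T = -D⁻¹(L+U), T[1,2] = -(3.4)/(9.8) = -0.3469; T[1,1] = 0.
  T[0,:] = [+0.0000  +0.8846  -0.6538]
  T[1,:] = [-0.3265  +0.0000  -0.3469]
  T[2,:] = [-0.5614  -0.1053  +0.0000]
moduli |λ_i(T)| = 0.6027, 0.4986, 0.4986.
ρ = 0.6027; 0.6027 < 1, so it converges for any x₀.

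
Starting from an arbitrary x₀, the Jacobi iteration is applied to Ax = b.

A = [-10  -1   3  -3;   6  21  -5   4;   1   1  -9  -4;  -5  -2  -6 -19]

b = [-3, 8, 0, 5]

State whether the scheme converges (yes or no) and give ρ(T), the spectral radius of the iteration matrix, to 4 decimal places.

A = D + L + U where D = diag(-10, 21, -9, -19).
T_J = -D⁻¹(L+U): T[0,2] = -(3)/(-10) = +0.3000; T[0,0] = 0.
  T[0,:] = [+0.0000 -0.1000 +0.3000 -0.3000]
  T[1,:] = [-0.2857 +0.0000 +0.2381 -0.1905]
  T[2,:] = [+0.1111 +0.1111 +0.0000 -0.4444]
  T[3,:] = [-0.2632 -0.1053 -0.3158 +0.0000]
|eigenvalues of T|: 0.5903, 0.3852, 0.3852, 0.1682.
ρ(T) = max|λ| = 0.5903; 0.5903 < 1: convergent.

yes, ρ = 0.5903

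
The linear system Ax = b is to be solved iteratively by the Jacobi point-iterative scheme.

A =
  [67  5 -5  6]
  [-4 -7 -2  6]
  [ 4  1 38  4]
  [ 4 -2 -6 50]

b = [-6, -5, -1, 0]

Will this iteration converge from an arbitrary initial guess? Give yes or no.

Split A = D + L + U, D = diag(67, -7, 38, 50).
T_J = -D⁻¹(L+U): T[2,3] = -(4)/(38) = -0.1053; T[2,2] = 0.
  T[0,:] = [+0.0000, -0.0746, +0.0746, -0.0896]
  T[1,:] = [-0.5714, +0.0000, -0.2857, +0.8571]
  T[2,:] = [-0.1053, -0.0263, +0.0000, -0.1053]
  T[3,:] = [-0.0800, +0.0400, +0.1200, +0.0000]
|roots of det(T-λI)|: 0.3272, 0.2691, 0.1425, 0.1425.
ρ(T) = max|λ| = 0.3272; 0.3272 < 1, so it converges for any x₀.

yes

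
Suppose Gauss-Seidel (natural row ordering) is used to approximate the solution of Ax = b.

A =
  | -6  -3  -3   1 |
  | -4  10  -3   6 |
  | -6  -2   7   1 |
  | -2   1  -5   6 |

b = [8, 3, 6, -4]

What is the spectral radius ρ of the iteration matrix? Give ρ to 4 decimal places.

0.8606

A = D + L + U where D = diag(-6, 10, 7, 6).
GS T = -(D+L)⁻¹U: row 0 first, T[0,3] = -(1)/(-6) = +0.1667; later rows by forward substitution.
  T[0,:] = [+0.0000 -0.5000 -0.5000 +0.1667]
  T[1,:] = [+0.0000 -0.2000 +0.1000 -0.5333]
  T[2,:] = [+0.0000 -0.4857 -0.4000 -0.1524]
  T[3,:] = [+0.0000 -0.5381 -0.5167 +0.0175]
|roots of det(T-λI)|: 0.8606, 0.3053, 0.0272, 0.0000.
spectral radius ρ = 0.8606; 0.8606 < 1: convergent.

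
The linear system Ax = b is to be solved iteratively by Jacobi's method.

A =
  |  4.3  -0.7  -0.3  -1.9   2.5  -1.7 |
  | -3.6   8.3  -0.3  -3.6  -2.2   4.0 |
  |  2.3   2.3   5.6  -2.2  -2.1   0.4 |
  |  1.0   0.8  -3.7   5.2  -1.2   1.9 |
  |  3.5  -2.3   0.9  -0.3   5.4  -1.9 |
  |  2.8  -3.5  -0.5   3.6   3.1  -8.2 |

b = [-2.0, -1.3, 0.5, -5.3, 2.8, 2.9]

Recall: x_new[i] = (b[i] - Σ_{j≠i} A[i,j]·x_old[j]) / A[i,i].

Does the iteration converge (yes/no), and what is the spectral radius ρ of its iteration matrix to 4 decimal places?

no, ρ = 1.2019

Diagonal D = diag(4.3, 8.3, 5.6, 5.2, 5.4, -8.2); L, U strict lower/upper.
T_J = -D⁻¹(L+U): T[5,0] = -(2.8)/(-8.2) = +0.3415; T[5,5] = 0.
  T[0,:] = [+0.0000, +0.1628, +0.0698, +0.4419, -0.5814, +0.3953]
  T[1,:] = [+0.4337, +0.0000, +0.0361, +0.4337, +0.2651, -0.4819]
  T[2,:] = [-0.4107, -0.4107, +0.0000, +0.3929, +0.3750, -0.0714]
  T[3,:] = [-0.1923, -0.1538, +0.7115, +0.0000, +0.2308, -0.3654]
  T[4,:] = [-0.6481, +0.4259, -0.1667, +0.0556, +0.0000, +0.3519]
  T[5,:] = [+0.3415, -0.4268, -0.0610, +0.4390, +0.3780, +0.0000]
|λ(T)| sorted: 1.2019, 0.7629, 0.7629, 0.5758, 0.4317, 0.4317.
ρ = 1.2019; 1.2019 > 1 ⇒ diverges.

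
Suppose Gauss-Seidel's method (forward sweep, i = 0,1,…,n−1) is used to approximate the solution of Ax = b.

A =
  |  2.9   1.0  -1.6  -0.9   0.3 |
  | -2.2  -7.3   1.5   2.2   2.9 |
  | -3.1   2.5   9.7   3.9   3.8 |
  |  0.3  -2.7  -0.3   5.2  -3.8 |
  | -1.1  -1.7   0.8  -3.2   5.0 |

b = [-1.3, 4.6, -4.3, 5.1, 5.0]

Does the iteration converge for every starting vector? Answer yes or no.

Write A = D+L+U with D = diag(2.9, -7.3, 9.7, 5.2, 5).
T_GS = -(D+L)⁻¹U: row 0 first, T[0,2] = -(-1.6)/(2.9) = +0.5517; later rows by forward substitution.
  T[0,:] = [+0.0000 -0.3448 +0.5517 +0.3103 -0.1034]
  T[1,:] = [+0.0000 +0.1039 +0.0392 +0.2078 +0.4284]
  T[2,:] = [+0.0000 -0.1370 +0.1662 -0.3564 -0.5352]
  T[3,:] = [+0.0000 +0.0659 -0.0019 +0.0694 +0.9283]
  T[4,:] = [+0.0000 +0.0236 +0.1069 +0.2404 +0.8027]
moduli |λ_i(T)| = 0.9465, 0.3364, 0.2094, 0.0687, 0.0000.
spectral radius ρ = 0.9465; 0.9465 < 1: convergent.

yes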